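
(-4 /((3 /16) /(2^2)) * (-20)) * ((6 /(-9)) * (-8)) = 81920 /9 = 9102.22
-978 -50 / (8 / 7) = -1021.75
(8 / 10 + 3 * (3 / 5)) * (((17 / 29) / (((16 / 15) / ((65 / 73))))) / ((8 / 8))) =43095 / 33872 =1.27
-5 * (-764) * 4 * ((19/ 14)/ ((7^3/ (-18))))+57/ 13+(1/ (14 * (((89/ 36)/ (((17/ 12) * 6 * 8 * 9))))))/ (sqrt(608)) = -33830583/ 31213+1377 * sqrt(38)/ 11837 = -1083.14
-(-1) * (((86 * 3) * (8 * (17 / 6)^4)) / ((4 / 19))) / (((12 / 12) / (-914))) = -31184152249 / 54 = -577484300.91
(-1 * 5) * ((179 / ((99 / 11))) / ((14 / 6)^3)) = -2685 / 343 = -7.83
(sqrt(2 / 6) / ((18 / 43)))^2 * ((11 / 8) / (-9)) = -20339 / 69984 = -0.29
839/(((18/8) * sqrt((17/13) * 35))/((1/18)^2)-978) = 3555682/101257701 + 67959 * sqrt(7735)/33752567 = 0.21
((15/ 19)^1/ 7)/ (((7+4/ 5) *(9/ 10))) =250/ 15561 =0.02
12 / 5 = 2.40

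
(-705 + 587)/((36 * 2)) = -1.64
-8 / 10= -4 / 5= -0.80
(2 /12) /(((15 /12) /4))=8 /15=0.53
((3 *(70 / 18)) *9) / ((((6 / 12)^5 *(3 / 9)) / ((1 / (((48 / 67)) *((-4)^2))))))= 7035 / 8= 879.38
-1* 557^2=-310249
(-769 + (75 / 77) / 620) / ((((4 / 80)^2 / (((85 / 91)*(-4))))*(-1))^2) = -33951243728000000 / 19766747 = -1717593882.70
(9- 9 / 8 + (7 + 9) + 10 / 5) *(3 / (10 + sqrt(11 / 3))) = 9315 / 1156- 621 *sqrt(33) / 2312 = 6.51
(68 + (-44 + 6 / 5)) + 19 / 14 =1859 / 70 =26.56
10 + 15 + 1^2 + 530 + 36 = 592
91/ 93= 0.98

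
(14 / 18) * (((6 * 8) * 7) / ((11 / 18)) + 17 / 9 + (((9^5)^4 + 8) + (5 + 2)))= 8425262163126452051821 / 891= 9455962023710945063.77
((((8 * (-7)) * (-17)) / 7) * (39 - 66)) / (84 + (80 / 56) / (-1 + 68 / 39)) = -812 / 19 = -42.74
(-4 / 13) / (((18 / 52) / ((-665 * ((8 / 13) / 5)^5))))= 34865152 / 2088523125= 0.02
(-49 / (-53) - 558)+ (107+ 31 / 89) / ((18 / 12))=-6870451 / 14151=-485.51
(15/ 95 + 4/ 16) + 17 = 1323/ 76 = 17.41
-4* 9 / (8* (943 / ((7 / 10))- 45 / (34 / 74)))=-0.00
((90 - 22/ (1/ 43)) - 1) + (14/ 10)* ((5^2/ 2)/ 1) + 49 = -1581/ 2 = -790.50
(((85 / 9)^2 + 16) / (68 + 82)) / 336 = 8521 / 4082400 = 0.00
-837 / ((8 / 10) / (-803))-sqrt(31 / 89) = 3360555 / 4-sqrt(2759) / 89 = 840138.16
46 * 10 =460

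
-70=-70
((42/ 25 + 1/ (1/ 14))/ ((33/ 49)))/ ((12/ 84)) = 134456/ 825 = 162.98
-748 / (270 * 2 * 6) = -187 / 810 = -0.23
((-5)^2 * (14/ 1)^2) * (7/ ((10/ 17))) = 58310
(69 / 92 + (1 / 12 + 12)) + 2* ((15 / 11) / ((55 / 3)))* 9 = 14.17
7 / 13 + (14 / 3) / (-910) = 8 / 15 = 0.53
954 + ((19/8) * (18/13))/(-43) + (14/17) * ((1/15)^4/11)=20192588800679/21167932500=953.92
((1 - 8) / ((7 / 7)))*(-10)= 70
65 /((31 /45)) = 2925 /31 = 94.35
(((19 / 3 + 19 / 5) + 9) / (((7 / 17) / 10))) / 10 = 697 / 15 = 46.47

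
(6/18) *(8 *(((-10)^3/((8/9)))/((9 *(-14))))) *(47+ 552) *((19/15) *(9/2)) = 569050/7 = 81292.86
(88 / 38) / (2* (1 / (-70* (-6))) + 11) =9240 / 43909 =0.21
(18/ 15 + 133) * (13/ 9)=193.84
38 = 38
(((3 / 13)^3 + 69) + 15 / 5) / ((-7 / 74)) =-11707614 / 15379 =-761.27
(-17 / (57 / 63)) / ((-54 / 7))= 833 / 342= 2.44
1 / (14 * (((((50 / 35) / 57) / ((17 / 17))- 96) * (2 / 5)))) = -285 / 153176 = -0.00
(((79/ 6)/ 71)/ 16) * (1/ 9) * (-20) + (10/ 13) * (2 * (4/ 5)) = 240241/ 199368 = 1.21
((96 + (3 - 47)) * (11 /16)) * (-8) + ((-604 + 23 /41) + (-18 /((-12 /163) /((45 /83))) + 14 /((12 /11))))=-7595960 /10209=-744.05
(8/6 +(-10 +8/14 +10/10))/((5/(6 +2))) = -1192/105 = -11.35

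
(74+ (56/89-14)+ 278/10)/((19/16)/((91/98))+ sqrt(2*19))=-28647528/9211945+ 425620416*sqrt(38)/175026955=11.88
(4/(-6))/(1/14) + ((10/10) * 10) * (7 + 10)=482/3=160.67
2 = 2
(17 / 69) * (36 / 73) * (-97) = -19788 / 1679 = -11.79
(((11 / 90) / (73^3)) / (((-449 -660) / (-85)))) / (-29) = -187 / 225201163266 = -0.00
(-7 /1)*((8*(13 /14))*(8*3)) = -1248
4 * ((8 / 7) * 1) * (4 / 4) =32 / 7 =4.57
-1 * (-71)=71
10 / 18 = 0.56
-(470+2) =-472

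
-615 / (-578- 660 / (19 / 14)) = 11685 / 20222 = 0.58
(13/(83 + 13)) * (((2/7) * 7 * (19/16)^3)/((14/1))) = 89167/2752512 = 0.03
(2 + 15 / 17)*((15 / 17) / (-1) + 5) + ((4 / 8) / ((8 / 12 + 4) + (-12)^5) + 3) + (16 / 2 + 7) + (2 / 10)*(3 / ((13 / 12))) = 853204982221 / 28045328740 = 30.42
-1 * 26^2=-676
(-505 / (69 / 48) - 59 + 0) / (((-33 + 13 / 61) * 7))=575657 / 322000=1.79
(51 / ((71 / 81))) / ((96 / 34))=23409 / 1136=20.61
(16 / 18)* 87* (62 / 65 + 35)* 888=2469022.52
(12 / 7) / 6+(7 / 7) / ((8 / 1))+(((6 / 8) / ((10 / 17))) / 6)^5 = 9430738999 / 22937600000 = 0.41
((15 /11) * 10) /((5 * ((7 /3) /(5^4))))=56250 /77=730.52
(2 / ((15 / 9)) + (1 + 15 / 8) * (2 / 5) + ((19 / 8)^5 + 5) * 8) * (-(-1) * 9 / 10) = 119230407 / 204800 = 582.18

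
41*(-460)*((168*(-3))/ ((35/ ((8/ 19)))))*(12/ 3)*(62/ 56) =67352832/ 133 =506412.27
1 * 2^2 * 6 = 24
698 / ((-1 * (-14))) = 349 / 7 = 49.86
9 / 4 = 2.25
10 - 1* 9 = 1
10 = 10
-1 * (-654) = 654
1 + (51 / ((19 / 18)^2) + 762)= 291967 / 361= 808.77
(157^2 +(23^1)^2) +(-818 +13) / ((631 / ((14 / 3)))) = 47650684 / 1893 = 25172.05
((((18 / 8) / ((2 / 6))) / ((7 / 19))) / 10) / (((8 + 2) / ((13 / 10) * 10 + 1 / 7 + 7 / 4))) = 213921 / 78400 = 2.73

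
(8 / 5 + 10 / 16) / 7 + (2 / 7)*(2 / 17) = 239 / 680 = 0.35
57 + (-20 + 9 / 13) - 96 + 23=-459 / 13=-35.31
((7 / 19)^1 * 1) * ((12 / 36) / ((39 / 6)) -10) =-3.67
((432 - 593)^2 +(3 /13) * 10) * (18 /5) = 6066054 /65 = 93323.91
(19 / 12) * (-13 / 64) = -247 / 768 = -0.32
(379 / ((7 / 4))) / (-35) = -1516 / 245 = -6.19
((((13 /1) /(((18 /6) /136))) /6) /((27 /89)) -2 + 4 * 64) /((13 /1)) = 140398 /3159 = 44.44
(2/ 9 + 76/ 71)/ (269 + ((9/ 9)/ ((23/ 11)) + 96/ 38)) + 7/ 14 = 0.50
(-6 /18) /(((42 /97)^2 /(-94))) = 442223 /2646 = 167.13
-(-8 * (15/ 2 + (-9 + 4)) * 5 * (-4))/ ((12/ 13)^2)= -4225/ 9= -469.44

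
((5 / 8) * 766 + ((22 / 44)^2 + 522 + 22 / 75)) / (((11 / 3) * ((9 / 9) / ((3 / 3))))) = 6827 / 25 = 273.08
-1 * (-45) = 45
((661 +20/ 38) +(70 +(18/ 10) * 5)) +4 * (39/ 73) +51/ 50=51574437/ 69350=743.68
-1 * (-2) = 2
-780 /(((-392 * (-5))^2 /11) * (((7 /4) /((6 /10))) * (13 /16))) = -396 /420175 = -0.00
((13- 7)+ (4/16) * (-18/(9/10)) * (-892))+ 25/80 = 71461/16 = 4466.31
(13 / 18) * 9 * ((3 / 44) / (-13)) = -3 / 88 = -0.03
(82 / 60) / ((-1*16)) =-41 / 480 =-0.09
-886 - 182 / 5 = -4612 / 5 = -922.40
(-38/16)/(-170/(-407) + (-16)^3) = 7733/13335216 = 0.00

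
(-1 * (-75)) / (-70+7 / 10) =-250 / 231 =-1.08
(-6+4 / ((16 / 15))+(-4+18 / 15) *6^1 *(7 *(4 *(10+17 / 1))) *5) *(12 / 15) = -50805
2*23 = 46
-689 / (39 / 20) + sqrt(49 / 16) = -4219 / 12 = -351.58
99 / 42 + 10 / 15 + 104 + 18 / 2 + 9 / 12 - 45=6029 / 84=71.77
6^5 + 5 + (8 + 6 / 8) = 31159 / 4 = 7789.75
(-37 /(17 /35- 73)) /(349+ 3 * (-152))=-1295 /271566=-0.00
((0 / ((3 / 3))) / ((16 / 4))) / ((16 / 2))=0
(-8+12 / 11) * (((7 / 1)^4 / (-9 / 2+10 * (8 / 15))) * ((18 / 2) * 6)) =-59122224 / 55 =-1074949.53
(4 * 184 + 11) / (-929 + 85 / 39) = -29133 / 36146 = -0.81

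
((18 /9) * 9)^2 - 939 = -615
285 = 285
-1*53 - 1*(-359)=306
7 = 7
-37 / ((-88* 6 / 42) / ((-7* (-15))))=27195 / 88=309.03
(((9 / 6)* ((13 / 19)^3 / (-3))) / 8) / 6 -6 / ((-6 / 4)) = 2631659 / 658464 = 4.00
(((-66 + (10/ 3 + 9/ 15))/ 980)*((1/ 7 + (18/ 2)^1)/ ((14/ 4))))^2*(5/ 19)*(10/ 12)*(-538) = -5233664/ 1620675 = -3.23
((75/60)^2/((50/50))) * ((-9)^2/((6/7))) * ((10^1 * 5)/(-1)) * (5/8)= -590625/128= -4614.26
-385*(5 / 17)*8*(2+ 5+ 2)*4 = -554400 / 17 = -32611.76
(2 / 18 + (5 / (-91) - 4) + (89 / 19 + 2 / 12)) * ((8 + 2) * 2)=282290 / 15561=18.14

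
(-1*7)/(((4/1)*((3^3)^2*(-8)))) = 7/23328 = 0.00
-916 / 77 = -11.90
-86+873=787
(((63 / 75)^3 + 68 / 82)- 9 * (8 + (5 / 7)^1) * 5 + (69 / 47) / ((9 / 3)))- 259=-136835687746 / 210765625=-649.23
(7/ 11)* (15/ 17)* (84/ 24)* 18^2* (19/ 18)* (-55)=-628425/ 17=-36966.18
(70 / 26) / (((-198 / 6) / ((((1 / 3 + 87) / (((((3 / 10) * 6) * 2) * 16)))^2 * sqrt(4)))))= -15015875 / 40030848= -0.38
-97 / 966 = -0.10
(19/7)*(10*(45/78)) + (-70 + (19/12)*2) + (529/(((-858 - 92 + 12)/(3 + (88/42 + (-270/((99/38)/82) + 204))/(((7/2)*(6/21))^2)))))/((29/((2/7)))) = -5.12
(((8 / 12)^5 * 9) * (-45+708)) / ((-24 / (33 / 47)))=-9724 / 423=-22.99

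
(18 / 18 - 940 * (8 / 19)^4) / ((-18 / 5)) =6199865 / 781926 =7.93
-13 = -13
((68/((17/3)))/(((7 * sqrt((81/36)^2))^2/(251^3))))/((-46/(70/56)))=-632530040/30429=-20787.08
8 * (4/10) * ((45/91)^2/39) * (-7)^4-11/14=1457593/30758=47.39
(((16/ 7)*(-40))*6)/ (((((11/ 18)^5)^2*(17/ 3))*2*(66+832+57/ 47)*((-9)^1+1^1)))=120824610948956160/ 130447011733535497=0.93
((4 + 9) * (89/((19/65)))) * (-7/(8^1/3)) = -1579305/152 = -10390.16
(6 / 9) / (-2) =-1 / 3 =-0.33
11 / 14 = 0.79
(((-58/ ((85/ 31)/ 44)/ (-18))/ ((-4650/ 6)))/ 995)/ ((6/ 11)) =-7018/ 57088125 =-0.00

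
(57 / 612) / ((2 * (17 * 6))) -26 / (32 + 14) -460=-440837851 / 957168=-460.56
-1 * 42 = -42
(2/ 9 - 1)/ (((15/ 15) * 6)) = -7/ 54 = -0.13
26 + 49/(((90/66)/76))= 41354/15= 2756.93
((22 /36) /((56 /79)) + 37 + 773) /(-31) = -817349 /31248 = -26.16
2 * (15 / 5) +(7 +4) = 17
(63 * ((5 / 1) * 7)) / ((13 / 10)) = 22050 / 13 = 1696.15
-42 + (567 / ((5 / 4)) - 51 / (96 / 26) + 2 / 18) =397.90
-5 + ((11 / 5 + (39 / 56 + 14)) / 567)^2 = -14000145071 / 2800526400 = -5.00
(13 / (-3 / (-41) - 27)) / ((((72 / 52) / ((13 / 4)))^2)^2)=-434784474293 / 29668737024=-14.65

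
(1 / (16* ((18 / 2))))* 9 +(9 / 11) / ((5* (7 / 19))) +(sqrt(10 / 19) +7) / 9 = 1.37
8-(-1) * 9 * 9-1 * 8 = 81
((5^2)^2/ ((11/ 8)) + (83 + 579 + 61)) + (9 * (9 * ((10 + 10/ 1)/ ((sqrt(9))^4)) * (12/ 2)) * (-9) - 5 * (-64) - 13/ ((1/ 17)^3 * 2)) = -693373/ 22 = -31516.95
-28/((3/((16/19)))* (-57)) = 448/3249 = 0.14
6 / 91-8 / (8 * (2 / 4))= -176 / 91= -1.93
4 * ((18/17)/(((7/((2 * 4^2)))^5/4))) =9663676416/285719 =33822.31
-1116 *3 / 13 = -257.54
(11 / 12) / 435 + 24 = 125291 / 5220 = 24.00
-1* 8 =-8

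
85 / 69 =1.23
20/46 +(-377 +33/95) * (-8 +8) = 0.43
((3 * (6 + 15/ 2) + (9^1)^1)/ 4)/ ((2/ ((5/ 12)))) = 2.58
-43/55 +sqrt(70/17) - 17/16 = -1623/880 +sqrt(1190)/17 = 0.18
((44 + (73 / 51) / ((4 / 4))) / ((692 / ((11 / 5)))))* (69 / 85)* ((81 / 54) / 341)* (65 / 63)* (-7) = -692783 / 185988840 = -0.00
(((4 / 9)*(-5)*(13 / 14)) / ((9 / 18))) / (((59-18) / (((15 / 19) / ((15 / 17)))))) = -4420 / 49077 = -0.09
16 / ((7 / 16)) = 256 / 7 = 36.57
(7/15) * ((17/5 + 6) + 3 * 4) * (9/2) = 2247/50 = 44.94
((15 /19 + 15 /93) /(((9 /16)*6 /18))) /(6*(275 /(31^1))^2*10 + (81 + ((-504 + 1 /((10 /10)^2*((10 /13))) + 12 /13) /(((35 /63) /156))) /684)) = 13888000 /12589538931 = 0.00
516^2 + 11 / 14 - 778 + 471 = 3723297 / 14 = 265949.79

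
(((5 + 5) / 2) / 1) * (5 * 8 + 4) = 220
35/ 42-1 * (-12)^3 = 10373/ 6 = 1728.83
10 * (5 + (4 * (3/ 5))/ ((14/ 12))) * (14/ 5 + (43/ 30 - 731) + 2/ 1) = -5370521/ 105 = -51147.82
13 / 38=0.34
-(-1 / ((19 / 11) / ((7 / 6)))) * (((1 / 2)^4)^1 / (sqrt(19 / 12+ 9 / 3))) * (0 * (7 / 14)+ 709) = 4963 * sqrt(165) / 4560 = 13.98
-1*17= -17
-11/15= -0.73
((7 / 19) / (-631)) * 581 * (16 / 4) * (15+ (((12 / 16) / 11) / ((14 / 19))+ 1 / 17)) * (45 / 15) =-276553095 / 4483886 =-61.68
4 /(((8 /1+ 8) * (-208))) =-1 /832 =-0.00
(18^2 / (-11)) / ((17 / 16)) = -5184 / 187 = -27.72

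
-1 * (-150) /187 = 150 /187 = 0.80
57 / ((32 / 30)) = 855 / 16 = 53.44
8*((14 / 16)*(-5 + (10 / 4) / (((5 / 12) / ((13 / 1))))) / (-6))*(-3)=511 / 2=255.50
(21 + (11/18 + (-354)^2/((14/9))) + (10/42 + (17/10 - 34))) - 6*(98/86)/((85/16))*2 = 18547215034/230265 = 80547.26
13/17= 0.76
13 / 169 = 1 / 13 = 0.08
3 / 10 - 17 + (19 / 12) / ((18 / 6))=-2911 / 180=-16.17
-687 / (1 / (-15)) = 10305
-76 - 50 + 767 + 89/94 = 60343/94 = 641.95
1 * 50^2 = 2500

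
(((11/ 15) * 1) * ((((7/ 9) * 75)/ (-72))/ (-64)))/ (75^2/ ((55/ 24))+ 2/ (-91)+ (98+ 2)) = 385385/ 106047138816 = 0.00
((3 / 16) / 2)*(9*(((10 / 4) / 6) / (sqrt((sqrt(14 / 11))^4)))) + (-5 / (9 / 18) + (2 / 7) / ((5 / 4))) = -9.50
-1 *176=-176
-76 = -76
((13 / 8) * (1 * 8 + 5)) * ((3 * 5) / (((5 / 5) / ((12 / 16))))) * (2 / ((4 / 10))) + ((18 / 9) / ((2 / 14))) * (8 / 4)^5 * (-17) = -205687 / 32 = -6427.72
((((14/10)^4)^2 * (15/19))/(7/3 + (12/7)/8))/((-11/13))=-9442744038/1747109375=-5.40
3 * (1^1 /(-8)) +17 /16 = 11 /16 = 0.69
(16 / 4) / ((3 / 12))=16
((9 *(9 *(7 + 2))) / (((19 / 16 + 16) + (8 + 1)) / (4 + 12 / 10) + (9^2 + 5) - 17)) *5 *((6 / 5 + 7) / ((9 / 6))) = 269.14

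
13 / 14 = 0.93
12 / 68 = 3 / 17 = 0.18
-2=-2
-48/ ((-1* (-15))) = -16/ 5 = -3.20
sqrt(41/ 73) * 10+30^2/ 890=90/ 89+10 * sqrt(2993)/ 73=8.51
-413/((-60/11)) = 4543/60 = 75.72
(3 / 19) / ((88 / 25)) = 0.04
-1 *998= -998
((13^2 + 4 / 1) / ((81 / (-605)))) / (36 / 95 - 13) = 903925 / 8829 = 102.38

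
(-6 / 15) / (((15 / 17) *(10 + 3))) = -34 / 975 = -0.03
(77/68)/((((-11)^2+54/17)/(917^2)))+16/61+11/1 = 3955456661/515084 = 7679.25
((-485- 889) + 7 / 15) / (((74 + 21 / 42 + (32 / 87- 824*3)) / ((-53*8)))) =-506668976 / 2085505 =-242.95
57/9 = 19/3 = 6.33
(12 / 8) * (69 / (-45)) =-23 / 10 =-2.30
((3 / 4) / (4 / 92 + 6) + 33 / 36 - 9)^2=11015761 / 173889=63.35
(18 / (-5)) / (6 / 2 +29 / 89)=-801 / 740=-1.08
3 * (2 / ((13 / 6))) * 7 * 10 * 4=10080 / 13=775.38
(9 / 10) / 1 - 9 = -81 / 10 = -8.10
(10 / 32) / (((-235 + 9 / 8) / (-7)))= 35 / 3742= 0.01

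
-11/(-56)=11/56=0.20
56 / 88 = 7 / 11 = 0.64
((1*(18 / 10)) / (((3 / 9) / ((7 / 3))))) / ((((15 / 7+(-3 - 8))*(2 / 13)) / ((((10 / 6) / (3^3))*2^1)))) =-637 / 558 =-1.14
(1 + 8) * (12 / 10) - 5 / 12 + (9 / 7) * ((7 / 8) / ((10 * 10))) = 24947 / 2400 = 10.39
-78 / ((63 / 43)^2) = -48074 / 1323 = -36.34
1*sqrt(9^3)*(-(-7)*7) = 1323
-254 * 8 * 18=-36576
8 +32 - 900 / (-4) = 265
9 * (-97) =-873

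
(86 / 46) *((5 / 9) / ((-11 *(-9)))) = 215 / 20493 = 0.01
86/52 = 1.65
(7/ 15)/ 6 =7/ 90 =0.08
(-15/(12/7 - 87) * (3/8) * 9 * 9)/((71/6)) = 25515/56516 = 0.45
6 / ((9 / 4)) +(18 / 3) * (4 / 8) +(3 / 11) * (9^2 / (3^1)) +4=17.03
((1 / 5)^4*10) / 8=1 / 500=0.00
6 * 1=6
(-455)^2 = 207025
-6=-6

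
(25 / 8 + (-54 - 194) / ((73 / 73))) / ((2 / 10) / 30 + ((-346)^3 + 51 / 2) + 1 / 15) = 0.00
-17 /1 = -17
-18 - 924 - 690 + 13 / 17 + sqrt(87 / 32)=-27731 / 17 + sqrt(174) / 8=-1629.59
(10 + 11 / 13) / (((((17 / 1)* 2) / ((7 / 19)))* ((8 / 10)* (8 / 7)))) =34545 / 268736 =0.13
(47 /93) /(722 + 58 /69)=1081 /1546156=0.00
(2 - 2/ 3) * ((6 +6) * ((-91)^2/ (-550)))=-66248/ 275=-240.90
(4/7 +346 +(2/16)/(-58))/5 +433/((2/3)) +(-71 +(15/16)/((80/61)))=168513697/259840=648.53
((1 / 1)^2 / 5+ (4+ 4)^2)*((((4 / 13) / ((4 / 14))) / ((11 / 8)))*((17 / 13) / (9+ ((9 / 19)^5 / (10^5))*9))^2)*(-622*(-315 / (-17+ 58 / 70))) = -16179389342151896796303200000000000 / 1257959470347712328707774102983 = -12861.61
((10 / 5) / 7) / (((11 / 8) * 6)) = 8 / 231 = 0.03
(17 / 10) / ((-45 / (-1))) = 17 / 450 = 0.04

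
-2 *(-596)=1192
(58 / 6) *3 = 29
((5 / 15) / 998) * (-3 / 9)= -1 / 8982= -0.00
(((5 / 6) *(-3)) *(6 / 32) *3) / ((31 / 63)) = -2835 / 992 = -2.86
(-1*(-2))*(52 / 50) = 52 / 25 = 2.08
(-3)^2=9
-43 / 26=-1.65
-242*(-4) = 968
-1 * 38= -38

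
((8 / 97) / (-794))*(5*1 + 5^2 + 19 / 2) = -158 / 38509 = -0.00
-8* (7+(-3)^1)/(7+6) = -32/13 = -2.46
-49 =-49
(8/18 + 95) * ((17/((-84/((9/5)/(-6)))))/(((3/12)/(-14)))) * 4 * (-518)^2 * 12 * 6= -125386731904/5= -25077346380.80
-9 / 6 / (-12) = 0.12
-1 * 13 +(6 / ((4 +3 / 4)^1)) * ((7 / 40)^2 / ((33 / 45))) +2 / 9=-957431 / 75240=-12.73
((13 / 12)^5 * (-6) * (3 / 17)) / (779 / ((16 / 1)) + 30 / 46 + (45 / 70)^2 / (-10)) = -160941235 / 5021871264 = -0.03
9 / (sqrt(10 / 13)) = 9 * sqrt(130) / 10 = 10.26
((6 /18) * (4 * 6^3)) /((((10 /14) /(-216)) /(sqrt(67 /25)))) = -435456 * sqrt(67) /25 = -142574.44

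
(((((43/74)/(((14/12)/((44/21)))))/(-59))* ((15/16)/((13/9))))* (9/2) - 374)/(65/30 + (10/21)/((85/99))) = -212219319477/1543931116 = -137.45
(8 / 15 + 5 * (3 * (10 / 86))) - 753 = -484216 / 645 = -750.72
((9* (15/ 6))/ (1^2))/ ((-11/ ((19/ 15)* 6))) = -171/ 11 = -15.55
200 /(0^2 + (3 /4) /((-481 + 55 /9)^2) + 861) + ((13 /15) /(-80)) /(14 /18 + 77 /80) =89101024322507 /394142489568555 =0.23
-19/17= -1.12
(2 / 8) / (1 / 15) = 15 / 4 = 3.75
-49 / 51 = -0.96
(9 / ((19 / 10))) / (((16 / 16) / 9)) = 810 / 19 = 42.63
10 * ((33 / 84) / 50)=11 / 140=0.08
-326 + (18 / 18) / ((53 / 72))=-17206 / 53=-324.64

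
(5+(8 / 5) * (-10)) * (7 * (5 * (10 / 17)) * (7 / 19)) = -26950 / 323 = -83.44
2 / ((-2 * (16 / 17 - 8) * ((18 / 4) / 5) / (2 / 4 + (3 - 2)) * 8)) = 17 / 576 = 0.03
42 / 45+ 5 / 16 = 299 / 240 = 1.25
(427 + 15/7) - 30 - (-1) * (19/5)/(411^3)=969888638203/2429928585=399.14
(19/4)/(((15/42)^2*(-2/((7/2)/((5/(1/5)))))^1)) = -6517/2500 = -2.61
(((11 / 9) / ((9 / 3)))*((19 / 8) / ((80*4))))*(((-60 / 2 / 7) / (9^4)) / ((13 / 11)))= -2299 / 1375605504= -0.00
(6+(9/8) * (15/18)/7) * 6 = 2061/56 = 36.80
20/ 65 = 4/ 13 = 0.31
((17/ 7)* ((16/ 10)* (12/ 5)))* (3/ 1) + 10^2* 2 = 39896/ 175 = 227.98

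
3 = 3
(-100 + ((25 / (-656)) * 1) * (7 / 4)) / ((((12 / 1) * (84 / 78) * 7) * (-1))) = 1137825 / 1028608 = 1.11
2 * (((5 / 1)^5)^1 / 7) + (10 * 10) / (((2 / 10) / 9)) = 37750 / 7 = 5392.86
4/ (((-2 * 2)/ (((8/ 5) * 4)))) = -32/ 5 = -6.40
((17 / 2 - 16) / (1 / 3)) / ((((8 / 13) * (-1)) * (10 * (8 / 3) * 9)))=39 / 256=0.15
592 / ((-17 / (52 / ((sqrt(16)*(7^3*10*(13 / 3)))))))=-888 / 29155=-0.03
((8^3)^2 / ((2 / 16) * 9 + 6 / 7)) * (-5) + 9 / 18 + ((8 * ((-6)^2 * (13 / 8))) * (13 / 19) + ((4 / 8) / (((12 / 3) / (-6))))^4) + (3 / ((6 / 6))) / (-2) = -356846642611 / 539904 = -660944.62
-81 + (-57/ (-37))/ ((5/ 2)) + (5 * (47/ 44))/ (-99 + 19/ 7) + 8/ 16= -438575521/ 5486360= -79.94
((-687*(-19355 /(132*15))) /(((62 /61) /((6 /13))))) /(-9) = -54073999 /159588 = -338.83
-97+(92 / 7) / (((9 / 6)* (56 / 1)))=-14236 / 147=-96.84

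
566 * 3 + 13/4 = 6805/4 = 1701.25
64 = 64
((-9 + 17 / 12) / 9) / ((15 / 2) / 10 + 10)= -91 / 1161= -0.08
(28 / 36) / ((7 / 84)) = 28 / 3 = 9.33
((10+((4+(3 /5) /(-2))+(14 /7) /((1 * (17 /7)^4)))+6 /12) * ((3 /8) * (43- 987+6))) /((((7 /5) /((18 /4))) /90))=-484685451405 /334084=-1450789.18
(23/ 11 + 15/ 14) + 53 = 8649/ 154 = 56.16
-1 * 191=-191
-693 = -693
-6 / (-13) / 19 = 6 / 247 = 0.02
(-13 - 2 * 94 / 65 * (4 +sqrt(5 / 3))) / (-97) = 188 * sqrt(15) / 18915 +1597 / 6305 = 0.29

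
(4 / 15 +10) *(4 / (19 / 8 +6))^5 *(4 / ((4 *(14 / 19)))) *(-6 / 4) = -3506438144 / 6750625535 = -0.52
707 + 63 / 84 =2831 / 4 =707.75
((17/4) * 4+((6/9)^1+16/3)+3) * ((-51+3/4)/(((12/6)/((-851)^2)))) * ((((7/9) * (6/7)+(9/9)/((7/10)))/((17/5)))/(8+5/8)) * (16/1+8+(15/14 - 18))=-199106785020/833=-239023751.52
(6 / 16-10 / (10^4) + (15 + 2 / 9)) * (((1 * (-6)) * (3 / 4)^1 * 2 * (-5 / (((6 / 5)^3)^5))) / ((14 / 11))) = 942398681640625 / 26330359136256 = 35.79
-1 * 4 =-4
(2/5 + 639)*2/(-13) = -6394/65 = -98.37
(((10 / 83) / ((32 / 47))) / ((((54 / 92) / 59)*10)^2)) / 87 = 86548103 / 421128720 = 0.21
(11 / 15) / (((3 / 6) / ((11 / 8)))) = 121 / 60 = 2.02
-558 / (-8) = 279 / 4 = 69.75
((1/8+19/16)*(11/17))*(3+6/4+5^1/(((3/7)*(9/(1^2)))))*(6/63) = 3443/7344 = 0.47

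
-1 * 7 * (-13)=91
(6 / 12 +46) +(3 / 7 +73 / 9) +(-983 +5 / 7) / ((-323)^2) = 723397847 / 13145454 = 55.03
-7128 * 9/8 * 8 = -64152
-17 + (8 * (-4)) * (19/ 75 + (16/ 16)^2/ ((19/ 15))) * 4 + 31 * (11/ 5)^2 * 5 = 854602/ 1425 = 599.72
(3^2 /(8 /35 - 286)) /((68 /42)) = -2205 /113356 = -0.02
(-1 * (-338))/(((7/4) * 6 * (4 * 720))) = 0.01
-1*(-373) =373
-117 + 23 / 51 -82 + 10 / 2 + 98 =-4873 / 51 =-95.55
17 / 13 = 1.31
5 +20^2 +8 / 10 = 2029 / 5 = 405.80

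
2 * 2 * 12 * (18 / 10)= 432 / 5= 86.40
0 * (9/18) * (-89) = 0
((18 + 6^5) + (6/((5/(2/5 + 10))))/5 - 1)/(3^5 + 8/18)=8769933/273875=32.02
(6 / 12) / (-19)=-1 / 38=-0.03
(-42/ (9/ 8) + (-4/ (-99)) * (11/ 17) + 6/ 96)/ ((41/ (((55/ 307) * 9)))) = -5014625/ 3423664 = -1.46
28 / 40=7 / 10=0.70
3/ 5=0.60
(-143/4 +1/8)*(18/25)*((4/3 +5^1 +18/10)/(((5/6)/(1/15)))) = -16.69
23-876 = -853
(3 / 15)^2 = 1 / 25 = 0.04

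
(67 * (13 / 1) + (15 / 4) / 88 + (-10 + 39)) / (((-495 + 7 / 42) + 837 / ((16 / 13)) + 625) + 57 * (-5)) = 950445 / 554642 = 1.71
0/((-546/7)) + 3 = 3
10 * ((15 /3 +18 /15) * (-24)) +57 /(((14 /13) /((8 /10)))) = -50598 /35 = -1445.66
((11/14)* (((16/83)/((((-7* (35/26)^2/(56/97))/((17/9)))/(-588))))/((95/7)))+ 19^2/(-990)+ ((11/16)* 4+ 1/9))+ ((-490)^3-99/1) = -890834895559226021/7571965500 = -117649095.94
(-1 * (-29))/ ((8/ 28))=203/ 2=101.50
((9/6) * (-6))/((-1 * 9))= 1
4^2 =16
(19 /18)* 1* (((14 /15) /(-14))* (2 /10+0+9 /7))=-494 /4725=-0.10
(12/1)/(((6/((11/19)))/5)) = 110/19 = 5.79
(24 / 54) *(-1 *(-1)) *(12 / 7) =16 / 21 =0.76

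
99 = 99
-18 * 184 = -3312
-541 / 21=-25.76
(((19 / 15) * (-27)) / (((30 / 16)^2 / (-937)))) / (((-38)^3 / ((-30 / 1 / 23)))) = 44976 / 207575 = 0.22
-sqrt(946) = -30.76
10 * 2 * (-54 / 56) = -135 / 7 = -19.29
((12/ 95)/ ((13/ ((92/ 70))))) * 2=1104/ 43225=0.03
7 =7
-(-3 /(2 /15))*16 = 360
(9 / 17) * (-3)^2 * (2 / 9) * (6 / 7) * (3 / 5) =324 / 595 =0.54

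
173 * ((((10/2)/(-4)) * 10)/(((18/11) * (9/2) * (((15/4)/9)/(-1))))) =19030/27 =704.81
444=444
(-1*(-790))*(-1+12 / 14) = -790 / 7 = -112.86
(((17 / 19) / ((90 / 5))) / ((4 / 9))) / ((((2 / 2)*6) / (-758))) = -6443 / 456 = -14.13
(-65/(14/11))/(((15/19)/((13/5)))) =-168.20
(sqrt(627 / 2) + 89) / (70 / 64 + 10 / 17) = 272* sqrt(1254) / 915 + 48416 / 915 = 63.44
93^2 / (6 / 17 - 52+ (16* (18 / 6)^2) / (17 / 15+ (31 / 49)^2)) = 507557916 / 2479439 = 204.71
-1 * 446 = -446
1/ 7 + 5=36/ 7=5.14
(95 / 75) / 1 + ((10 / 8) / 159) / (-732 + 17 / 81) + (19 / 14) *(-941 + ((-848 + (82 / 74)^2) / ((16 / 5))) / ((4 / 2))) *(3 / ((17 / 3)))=-2161527033364079 / 2807572799040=-769.89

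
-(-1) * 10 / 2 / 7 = 5 / 7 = 0.71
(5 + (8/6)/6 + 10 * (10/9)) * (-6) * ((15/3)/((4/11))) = -2695/2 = -1347.50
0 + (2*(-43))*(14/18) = -602/9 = -66.89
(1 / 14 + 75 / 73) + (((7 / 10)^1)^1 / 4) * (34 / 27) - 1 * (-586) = 587.32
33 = 33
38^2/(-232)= -361/58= -6.22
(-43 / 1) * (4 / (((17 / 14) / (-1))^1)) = 2408 / 17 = 141.65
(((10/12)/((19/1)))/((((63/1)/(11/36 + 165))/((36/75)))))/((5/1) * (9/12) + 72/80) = 0.01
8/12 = 2/3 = 0.67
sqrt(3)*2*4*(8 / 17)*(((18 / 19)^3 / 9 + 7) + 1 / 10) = 15791008*sqrt(3) / 583015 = 46.91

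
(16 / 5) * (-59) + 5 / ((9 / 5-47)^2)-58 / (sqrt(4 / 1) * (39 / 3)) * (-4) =-597172467 / 3319940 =-179.87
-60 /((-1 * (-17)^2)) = 60 /289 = 0.21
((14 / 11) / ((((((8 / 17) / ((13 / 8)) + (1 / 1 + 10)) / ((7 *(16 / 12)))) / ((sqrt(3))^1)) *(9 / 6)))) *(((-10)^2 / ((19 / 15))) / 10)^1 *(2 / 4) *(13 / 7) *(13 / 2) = 10457720 *sqrt(3) / 312873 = 57.89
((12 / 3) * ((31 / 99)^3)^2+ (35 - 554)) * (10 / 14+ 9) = -33226476031658860 / 6590361045807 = -5041.68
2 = 2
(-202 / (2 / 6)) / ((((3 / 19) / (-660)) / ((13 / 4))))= 8232510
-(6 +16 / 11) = -82 / 11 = -7.45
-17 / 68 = -1 / 4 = -0.25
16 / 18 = 8 / 9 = 0.89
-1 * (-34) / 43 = 34 / 43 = 0.79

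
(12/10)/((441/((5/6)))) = 1/441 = 0.00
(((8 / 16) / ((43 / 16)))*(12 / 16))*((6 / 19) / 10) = 18 / 4085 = 0.00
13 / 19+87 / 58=83 / 38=2.18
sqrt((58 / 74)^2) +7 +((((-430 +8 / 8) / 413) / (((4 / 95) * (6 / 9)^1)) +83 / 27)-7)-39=-238136263 / 3300696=-72.15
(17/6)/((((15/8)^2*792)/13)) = 884/66825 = 0.01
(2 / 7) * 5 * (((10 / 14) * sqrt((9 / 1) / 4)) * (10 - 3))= 75 / 7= 10.71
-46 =-46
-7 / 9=-0.78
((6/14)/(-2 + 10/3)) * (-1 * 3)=-27/28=-0.96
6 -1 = 5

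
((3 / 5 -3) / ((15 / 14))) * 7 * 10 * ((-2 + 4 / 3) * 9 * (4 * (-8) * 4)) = -120422.40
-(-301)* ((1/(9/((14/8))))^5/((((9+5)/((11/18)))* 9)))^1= 7949711/19591041024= 0.00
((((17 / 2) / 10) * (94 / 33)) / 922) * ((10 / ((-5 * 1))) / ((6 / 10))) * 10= -3995 / 45639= -0.09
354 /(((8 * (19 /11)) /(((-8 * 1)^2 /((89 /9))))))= 280368 /1691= 165.80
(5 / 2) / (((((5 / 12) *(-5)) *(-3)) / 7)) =14 / 5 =2.80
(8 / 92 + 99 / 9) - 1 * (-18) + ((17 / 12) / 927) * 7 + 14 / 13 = 100362937 / 3326076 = 30.17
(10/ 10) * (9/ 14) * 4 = 18/ 7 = 2.57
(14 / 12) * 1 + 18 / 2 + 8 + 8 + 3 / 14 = 554 / 21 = 26.38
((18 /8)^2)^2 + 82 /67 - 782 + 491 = -4530653 /17152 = -264.15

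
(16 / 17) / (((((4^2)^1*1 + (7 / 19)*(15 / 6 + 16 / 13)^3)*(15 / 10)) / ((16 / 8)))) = 21372416 / 598322565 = 0.04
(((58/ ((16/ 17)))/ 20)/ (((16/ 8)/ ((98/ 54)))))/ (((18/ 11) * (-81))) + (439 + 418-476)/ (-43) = -4810928981/ 541676160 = -8.88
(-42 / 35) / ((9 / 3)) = -2 / 5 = -0.40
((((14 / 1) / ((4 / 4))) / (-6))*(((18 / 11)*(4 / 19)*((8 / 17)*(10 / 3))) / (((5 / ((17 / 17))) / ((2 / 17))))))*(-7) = 12544 / 60401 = 0.21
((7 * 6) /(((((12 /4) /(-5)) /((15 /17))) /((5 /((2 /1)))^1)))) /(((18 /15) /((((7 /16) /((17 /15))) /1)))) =-459375 /9248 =-49.67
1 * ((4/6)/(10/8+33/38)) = 152/483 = 0.31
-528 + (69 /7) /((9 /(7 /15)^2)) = -356239 /675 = -527.76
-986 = -986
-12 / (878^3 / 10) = -15 / 84604519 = -0.00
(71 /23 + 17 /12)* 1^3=1243 /276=4.50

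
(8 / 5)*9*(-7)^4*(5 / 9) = 19208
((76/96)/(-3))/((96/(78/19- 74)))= 83/432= 0.19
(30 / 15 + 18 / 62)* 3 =213 / 31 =6.87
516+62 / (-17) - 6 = 8608 / 17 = 506.35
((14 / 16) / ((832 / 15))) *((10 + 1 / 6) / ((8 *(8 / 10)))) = 10675 / 425984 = 0.03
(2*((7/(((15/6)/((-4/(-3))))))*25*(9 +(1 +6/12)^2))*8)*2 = 33600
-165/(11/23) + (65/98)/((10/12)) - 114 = -22452/49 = -458.20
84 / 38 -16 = -262 / 19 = -13.79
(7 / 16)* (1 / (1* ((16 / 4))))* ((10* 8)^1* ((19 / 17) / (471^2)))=665 / 15085188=0.00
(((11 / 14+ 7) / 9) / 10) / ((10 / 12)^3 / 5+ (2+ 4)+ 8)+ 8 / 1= 854374 / 106715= 8.01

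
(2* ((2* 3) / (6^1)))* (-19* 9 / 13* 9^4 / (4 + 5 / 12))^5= -884640802673605562937233861042571264 / 155273059182449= -5697323201664589103746.14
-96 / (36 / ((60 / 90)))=-16 / 9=-1.78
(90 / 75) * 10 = 12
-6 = -6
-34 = -34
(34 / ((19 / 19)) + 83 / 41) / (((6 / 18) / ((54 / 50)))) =119637 / 1025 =116.72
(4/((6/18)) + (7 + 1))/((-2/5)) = -50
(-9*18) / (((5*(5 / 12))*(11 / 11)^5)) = -1944 / 25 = -77.76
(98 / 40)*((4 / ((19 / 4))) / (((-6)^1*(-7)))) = 14 / 285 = 0.05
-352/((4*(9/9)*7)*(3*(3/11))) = -968/63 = -15.37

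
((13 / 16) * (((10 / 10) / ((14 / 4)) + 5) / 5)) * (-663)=-318903 / 560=-569.47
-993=-993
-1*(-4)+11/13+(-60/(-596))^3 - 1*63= -2500765569/43003337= -58.15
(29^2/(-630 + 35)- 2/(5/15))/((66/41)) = -16441/3570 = -4.61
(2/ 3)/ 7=2/ 21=0.10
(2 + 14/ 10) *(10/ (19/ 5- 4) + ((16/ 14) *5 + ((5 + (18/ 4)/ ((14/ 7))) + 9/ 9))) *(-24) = 102918/ 35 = 2940.51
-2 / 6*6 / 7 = -2 / 7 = -0.29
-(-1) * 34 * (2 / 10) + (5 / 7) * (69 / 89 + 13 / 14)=349623 / 43610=8.02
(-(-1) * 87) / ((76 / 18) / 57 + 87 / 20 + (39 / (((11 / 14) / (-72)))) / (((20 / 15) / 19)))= -516780 / 302479561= -0.00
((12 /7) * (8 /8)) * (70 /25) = 24 /5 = 4.80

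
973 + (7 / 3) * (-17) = 933.33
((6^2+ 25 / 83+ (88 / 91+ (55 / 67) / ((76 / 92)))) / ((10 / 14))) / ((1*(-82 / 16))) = -2943099968 / 281581235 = -10.45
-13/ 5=-2.60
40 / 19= 2.11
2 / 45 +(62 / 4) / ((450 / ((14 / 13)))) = 53 / 650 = 0.08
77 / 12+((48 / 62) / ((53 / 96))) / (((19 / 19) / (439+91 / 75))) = 307438231 / 492900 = 623.73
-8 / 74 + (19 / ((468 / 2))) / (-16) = -15679 / 138528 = -0.11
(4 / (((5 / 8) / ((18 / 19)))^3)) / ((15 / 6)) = 23887872 / 4286875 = 5.57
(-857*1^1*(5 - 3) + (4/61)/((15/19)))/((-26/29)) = 1911.68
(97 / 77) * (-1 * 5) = -485 / 77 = -6.30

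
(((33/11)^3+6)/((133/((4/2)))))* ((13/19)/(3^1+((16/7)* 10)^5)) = 2060058/37853611801981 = 0.00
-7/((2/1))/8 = -7/16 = -0.44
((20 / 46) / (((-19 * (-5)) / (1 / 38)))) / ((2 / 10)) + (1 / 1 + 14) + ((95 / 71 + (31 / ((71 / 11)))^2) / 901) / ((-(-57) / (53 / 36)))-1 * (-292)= 11795996461769 / 38423278314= 307.00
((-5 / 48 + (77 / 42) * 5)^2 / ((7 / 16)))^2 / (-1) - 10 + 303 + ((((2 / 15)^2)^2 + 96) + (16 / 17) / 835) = -62832127434717719 / 1802878560000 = -34851.00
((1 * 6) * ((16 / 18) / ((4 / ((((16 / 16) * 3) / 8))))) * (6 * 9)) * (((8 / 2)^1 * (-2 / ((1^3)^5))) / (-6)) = 36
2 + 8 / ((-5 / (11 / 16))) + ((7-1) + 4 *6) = 309 / 10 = 30.90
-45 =-45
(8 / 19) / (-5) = -8 / 95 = -0.08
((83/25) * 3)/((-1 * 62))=-249/1550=-0.16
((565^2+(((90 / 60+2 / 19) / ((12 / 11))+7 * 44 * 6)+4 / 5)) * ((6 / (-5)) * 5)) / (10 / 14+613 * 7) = -5124361333 / 11415960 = -448.88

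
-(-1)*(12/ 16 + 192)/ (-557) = -771/ 2228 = -0.35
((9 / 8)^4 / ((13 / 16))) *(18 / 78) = 19683 / 43264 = 0.45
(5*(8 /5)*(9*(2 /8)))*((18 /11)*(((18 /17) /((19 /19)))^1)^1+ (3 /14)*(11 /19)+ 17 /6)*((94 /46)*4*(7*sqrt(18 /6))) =394727808*sqrt(3) /81719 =8366.34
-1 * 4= -4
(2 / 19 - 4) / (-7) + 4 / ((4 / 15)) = 2069 / 133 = 15.56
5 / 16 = 0.31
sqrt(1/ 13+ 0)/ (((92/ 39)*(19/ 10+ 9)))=15*sqrt(13)/ 5014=0.01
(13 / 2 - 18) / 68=-23 / 136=-0.17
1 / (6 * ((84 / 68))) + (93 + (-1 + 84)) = 22193 / 126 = 176.13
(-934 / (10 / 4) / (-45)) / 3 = 1868 / 675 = 2.77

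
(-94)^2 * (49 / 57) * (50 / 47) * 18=2763600 / 19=145452.63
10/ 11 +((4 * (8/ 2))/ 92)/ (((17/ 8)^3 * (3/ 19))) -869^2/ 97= -7784.14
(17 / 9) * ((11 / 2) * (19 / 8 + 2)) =6545 / 144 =45.45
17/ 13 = 1.31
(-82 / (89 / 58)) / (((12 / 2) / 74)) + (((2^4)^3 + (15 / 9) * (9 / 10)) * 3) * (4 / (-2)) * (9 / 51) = -22684109 / 4539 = -4997.60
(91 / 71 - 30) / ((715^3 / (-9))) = 18351 / 25952337125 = 0.00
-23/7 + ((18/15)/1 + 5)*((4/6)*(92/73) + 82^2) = 63911879/1533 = 41690.72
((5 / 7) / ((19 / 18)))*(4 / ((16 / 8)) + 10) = 1080 / 133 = 8.12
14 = 14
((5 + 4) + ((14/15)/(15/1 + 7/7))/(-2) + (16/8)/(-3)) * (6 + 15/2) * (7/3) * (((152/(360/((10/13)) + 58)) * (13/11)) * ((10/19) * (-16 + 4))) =-1632267/2893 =-564.21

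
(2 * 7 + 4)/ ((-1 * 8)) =-9/ 4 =-2.25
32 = 32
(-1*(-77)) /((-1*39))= -77 /39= -1.97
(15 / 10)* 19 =28.50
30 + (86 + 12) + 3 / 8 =128.38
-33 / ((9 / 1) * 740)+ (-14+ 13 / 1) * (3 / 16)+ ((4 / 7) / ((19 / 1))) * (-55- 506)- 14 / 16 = -21187427 / 1181040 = -17.94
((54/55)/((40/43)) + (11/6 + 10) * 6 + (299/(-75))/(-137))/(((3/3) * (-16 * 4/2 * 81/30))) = -0.83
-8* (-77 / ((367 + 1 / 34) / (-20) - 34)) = -418880 / 35599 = -11.77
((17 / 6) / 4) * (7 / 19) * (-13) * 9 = -4641 / 152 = -30.53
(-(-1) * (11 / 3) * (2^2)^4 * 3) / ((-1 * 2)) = -1408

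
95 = 95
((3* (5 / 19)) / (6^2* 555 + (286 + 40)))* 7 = 105 / 385814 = 0.00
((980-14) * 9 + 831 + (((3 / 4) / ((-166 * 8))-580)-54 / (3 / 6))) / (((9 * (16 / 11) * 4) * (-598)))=-516363551 / 1829707776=-0.28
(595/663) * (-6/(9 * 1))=-70/117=-0.60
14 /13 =1.08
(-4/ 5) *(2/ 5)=-8/ 25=-0.32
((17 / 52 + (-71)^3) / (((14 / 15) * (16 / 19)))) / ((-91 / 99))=75017054475 / 151424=495410.60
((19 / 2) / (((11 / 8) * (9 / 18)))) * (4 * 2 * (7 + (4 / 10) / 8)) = 42864 / 55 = 779.35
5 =5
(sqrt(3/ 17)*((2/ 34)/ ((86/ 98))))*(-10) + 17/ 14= 17/ 14-490*sqrt(51)/ 12427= 0.93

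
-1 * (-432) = 432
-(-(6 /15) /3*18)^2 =-5.76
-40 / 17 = -2.35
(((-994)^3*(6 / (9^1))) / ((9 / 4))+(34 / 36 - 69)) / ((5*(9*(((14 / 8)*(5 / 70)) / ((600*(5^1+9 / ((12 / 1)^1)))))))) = -14456629961480 / 81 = -178476913104.69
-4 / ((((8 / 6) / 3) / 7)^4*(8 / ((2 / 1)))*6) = -5250987 / 512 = -10255.83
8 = 8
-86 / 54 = -43 / 27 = -1.59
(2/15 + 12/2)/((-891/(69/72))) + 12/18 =52931/80190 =0.66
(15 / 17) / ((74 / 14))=105 / 629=0.17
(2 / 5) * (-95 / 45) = -38 / 45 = -0.84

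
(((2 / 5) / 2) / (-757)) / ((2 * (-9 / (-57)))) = -19 / 22710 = -0.00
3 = 3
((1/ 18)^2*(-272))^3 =-314432/ 531441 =-0.59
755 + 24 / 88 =8308 / 11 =755.27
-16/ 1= -16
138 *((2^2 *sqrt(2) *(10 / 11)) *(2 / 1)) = 11040 *sqrt(2) / 11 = 1419.36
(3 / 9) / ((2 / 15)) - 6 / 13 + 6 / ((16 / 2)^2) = 887 / 416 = 2.13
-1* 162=-162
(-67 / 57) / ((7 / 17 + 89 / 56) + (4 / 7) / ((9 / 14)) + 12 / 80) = -956760 / 2474389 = -0.39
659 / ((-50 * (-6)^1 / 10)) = 659 / 30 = 21.97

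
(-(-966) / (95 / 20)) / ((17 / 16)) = 61824 / 323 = 191.41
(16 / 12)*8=32 / 3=10.67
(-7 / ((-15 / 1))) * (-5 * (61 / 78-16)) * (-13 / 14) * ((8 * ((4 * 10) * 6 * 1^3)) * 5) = -949600 / 3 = -316533.33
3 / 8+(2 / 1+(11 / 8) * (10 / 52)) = 549 / 208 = 2.64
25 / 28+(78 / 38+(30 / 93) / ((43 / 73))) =2477171 / 709156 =3.49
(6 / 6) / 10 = 1 / 10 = 0.10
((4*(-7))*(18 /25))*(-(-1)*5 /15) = -168 /25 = -6.72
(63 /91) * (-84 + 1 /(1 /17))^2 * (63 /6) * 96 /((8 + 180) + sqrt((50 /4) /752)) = 3838283753472 /230348521 - 271494720 * sqrt(94) /230348521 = 16651.51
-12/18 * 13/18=-13/27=-0.48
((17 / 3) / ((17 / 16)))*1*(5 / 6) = 40 / 9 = 4.44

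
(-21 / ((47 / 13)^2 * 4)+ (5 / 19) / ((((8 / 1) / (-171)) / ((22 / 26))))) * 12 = -3557187 / 57434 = -61.94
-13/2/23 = -13/46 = -0.28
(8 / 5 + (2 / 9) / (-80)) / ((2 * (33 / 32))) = 230 / 297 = 0.77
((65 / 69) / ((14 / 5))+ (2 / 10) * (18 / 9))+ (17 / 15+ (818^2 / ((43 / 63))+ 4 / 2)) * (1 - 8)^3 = -4655845236713 / 13846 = -336259225.53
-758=-758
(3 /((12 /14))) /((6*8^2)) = 7 /768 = 0.01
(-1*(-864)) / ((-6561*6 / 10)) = -160 / 729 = -0.22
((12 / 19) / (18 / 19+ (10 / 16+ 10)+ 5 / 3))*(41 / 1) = 11808 / 6037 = 1.96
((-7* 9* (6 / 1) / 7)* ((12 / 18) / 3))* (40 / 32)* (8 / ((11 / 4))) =-480 / 11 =-43.64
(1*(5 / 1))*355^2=630125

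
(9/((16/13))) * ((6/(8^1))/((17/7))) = 2457/1088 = 2.26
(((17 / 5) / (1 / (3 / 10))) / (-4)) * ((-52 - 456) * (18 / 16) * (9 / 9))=58293 / 400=145.73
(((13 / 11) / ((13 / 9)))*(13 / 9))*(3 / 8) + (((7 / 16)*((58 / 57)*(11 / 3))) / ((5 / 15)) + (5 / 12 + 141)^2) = 602040797 / 30096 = 20004.01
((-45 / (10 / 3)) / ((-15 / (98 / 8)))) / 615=147 / 8200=0.02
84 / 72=7 / 6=1.17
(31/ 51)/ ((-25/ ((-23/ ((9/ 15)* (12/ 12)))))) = 713/ 765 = 0.93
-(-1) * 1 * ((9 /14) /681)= 3 /3178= 0.00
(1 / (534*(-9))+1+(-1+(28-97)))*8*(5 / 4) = -1658075 / 2403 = -690.00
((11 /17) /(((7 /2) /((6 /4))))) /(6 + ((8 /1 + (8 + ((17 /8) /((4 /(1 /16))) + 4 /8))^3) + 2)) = 0.00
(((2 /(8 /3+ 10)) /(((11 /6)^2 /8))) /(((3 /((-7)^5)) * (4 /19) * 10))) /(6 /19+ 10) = -58653 /605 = -96.95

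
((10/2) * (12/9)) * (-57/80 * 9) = -171/4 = -42.75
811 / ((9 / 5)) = 4055 / 9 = 450.56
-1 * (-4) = 4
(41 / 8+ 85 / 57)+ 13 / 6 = 1335 / 152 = 8.78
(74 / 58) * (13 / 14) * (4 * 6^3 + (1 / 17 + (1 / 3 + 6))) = 10675795 / 10353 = 1031.18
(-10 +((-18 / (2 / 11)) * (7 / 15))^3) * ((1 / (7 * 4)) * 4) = -12327641 / 875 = -14088.73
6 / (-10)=-3 / 5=-0.60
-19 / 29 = -0.66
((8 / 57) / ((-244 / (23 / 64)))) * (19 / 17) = -23 / 99552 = -0.00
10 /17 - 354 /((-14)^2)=-2029 /1666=-1.22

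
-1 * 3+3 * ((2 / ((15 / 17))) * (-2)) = -83 / 5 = -16.60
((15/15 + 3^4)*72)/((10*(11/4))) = 11808/55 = 214.69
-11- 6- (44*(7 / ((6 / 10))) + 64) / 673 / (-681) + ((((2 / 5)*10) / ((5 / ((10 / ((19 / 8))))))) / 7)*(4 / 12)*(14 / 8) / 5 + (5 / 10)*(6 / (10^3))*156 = -107594957453 / 6530960250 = -16.47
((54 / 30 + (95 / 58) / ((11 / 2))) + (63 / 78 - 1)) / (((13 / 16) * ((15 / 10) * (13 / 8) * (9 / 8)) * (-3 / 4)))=-323670016 / 283841415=-1.14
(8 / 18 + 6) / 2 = 29 / 9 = 3.22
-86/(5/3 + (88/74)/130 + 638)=-620490/4615261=-0.13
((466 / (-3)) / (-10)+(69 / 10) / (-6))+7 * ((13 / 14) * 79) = 31673 / 60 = 527.88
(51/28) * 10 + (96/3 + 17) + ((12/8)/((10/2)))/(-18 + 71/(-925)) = 7865288/117047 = 67.20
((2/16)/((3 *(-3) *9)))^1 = -1/648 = -0.00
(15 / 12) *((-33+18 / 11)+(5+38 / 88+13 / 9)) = -48485 / 1584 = -30.61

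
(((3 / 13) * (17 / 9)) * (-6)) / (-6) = 17 / 39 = 0.44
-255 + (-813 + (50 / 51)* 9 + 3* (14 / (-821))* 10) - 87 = -16004325 / 13957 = -1146.69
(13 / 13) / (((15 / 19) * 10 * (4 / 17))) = 323 / 600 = 0.54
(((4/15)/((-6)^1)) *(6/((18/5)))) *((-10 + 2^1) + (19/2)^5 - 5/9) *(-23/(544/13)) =391908569/124416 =3149.99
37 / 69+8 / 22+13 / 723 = 55964 / 60973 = 0.92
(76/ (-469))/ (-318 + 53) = 76/ 124285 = 0.00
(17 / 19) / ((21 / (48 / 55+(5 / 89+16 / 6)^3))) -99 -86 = -10985796282766 / 59672101005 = -184.10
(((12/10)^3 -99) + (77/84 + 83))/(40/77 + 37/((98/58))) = -10797787/18124500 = -0.60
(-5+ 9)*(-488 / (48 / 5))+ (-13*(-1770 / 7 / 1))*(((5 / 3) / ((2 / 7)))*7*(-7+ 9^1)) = 804740 / 3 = 268246.67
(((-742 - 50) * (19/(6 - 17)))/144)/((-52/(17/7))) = -323/728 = -0.44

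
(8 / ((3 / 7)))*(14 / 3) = 784 / 9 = 87.11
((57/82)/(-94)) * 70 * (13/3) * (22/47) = -95095/90569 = -1.05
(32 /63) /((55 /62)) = 1984 /3465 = 0.57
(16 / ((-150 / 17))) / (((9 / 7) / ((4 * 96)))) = -121856 / 225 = -541.58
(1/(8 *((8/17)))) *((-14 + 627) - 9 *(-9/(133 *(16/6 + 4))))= 27723991/170240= 162.85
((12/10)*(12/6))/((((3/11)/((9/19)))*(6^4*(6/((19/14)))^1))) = 11/15120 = 0.00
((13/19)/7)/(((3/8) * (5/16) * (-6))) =-832/5985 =-0.14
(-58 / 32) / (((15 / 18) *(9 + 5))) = -87 / 560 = -0.16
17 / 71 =0.24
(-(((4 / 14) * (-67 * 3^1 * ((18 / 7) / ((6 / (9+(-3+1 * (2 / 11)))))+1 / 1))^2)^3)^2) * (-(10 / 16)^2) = 26349266898761346208166322261924097021911259923572877104025 / 5110659444720493652594257729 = 5155746960596473516202154000000.00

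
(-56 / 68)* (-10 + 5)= 70 / 17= 4.12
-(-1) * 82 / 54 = 41 / 27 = 1.52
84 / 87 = 28 / 29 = 0.97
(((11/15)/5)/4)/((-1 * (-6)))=0.01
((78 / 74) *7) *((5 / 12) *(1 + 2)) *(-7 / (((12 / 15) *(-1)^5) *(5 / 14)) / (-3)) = -22295 / 296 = -75.32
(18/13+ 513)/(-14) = -6687/182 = -36.74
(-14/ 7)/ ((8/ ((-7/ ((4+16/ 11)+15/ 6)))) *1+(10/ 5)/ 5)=55/ 239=0.23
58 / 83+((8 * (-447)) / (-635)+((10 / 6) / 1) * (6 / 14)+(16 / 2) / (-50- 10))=6.91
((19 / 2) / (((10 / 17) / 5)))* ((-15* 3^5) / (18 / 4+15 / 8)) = -46170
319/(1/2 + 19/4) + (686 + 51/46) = 722443/966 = 747.87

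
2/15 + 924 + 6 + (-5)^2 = 14327/15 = 955.13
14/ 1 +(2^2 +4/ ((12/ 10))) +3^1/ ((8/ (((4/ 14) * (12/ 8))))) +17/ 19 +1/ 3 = 22.72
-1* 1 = -1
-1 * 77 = -77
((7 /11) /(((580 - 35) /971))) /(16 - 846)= -6797 /4975850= -0.00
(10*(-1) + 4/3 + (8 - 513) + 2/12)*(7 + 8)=-15405/2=-7702.50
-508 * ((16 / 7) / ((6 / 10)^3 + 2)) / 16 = -63500 / 1939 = -32.75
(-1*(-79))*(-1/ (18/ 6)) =-79/ 3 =-26.33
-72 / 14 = -36 / 7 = -5.14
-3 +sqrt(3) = -1.27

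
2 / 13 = 0.15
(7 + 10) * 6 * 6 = 612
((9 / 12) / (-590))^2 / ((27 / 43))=43 / 16708800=0.00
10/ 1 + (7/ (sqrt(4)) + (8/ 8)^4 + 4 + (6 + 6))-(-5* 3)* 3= 151/ 2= 75.50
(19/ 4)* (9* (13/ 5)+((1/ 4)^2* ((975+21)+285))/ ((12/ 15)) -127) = -21413/ 1280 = -16.73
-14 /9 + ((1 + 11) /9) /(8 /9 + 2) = -128 /117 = -1.09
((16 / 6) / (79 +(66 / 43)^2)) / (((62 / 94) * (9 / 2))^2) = 130702112 / 35128164321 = 0.00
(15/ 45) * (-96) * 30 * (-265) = 254400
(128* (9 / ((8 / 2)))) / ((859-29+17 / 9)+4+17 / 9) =0.34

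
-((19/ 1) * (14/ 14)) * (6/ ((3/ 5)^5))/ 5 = -23750/ 81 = -293.21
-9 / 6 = -3 / 2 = -1.50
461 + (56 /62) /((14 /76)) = 14443 /31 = 465.90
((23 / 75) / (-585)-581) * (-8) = 203931184 / 43875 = 4648.00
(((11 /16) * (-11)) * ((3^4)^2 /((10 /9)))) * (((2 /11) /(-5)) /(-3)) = -216513 /400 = -541.28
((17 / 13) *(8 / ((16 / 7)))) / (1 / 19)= 2261 / 26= 86.96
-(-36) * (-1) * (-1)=36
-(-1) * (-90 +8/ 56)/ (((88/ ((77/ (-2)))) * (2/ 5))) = 3145/ 32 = 98.28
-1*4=-4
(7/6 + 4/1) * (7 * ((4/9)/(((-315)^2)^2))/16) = 31/303807105000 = 0.00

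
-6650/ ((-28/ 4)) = 950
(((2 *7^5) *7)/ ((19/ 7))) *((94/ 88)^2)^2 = 4018627129783/ 35606912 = 112860.87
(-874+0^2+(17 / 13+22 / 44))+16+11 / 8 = -88901 / 104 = -854.82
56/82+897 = 36805/41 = 897.68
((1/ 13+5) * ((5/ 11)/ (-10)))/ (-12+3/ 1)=1/ 39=0.03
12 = 12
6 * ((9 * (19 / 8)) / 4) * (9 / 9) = 513 / 16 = 32.06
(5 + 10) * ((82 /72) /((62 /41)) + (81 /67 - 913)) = -681201265 /49848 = -13665.57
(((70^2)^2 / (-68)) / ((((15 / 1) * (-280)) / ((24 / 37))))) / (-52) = -8575 / 8177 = -1.05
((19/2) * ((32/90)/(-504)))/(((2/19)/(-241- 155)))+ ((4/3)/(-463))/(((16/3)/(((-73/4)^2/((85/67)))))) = 25.07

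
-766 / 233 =-3.29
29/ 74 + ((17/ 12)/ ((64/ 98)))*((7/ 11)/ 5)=521987/ 781440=0.67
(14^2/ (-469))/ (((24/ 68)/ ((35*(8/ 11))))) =-66640/ 2211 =-30.14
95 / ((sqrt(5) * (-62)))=-19 * sqrt(5) / 62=-0.69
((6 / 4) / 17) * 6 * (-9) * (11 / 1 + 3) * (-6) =6804 / 17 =400.24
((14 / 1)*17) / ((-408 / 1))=-7 / 12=-0.58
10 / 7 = 1.43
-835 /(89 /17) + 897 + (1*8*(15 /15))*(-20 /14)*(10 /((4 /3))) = 406066 /623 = 651.79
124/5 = 24.80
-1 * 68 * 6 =-408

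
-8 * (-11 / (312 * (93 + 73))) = 11 / 6474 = 0.00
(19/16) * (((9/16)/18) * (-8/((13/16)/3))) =-57/52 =-1.10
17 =17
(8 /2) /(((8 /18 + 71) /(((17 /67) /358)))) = 306 /7711499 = 0.00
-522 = -522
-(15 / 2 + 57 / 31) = -579 / 62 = -9.34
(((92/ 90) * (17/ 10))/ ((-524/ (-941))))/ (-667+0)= -15997/ 3419100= -0.00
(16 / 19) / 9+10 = 1726 / 171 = 10.09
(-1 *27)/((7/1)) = -27/7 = -3.86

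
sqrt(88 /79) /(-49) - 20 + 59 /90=-1741 /90 - 2 * sqrt(1738) /3871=-19.37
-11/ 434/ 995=-11/ 431830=-0.00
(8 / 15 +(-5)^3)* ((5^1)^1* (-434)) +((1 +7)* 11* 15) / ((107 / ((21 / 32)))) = 346809379 / 1284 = 270100.76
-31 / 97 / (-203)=31 / 19691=0.00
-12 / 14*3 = -18 / 7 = -2.57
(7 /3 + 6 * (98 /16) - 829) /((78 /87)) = -274891 /312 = -881.06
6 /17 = 0.35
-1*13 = -13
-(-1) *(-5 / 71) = -0.07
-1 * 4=-4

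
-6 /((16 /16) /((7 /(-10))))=21 /5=4.20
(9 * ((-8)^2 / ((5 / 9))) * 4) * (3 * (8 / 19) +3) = 1679616 / 95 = 17680.17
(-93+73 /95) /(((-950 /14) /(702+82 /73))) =3148151552 /3294125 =955.69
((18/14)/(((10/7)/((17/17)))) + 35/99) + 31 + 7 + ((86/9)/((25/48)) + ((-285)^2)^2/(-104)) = -16328799220583/257400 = -63437448.41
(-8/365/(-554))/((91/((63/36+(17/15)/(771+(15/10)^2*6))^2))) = 27185744161/20384610729619500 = 0.00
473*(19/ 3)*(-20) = -179740/ 3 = -59913.33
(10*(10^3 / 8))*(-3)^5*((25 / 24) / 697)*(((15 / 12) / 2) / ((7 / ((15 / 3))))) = -31640625 / 156128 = -202.66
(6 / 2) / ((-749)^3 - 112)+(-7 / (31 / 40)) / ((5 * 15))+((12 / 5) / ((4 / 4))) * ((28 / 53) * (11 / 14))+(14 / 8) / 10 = 1.05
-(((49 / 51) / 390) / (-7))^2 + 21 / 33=0.64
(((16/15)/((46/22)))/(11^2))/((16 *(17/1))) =0.00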